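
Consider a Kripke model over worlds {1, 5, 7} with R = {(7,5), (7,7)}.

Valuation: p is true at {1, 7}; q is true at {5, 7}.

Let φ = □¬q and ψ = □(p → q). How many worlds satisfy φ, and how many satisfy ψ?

2 and 3

For □¬q:
1: no successors, so □¬q holds vacuously. ✓
5: no successors, so □¬q holds vacuously. ✓
7: successors {5, 7}; ¬q there: 5:F, 7:F. ✗
— 2 worlds.
For □(p → q):
1: no successors, so □(p → q) holds vacuously. ✓
5: no successors, so □(p → q) holds vacuously. ✓
7: successors {5, 7}; p → q there: 5:T, 7:T. ✓
— 3 worlds.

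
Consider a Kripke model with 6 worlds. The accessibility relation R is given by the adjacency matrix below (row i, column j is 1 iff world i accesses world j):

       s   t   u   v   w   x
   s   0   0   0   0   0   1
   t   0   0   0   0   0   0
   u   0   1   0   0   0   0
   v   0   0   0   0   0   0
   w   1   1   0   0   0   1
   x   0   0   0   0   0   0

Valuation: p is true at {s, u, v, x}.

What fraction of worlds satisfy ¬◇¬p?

2/3

s: ◇¬p is F. ✓
t: ◇¬p is F. ✓
u: ◇¬p is T. ✗
v: ◇¬p is F. ✓
w: ◇¬p is T. ✗
x: ◇¬p is F. ✓
That's 4 of 6 worlds, so 4/6 = 2/3.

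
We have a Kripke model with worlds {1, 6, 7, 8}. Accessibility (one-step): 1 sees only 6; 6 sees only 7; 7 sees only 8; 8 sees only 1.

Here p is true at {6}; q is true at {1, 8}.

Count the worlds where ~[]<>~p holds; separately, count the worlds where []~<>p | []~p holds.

For ~[]<>~p:
1: []<>~p is T. ✗
6: []<>~p is T. ✗
7: []<>~p is T. ✗
8: []<>~p is F. ✓
— 1 world.
For []~<>p | []~p:
1: []~<>p is T, []~p is F. ✓
6: []~<>p is T, []~p is T. ✓
7: []~<>p is T, []~p is T. ✓
8: []~<>p is F, []~p is T. ✓
— 4 worlds.

1 and 4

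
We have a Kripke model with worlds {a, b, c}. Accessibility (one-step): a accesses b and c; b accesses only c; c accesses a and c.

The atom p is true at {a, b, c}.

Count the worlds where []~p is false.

3

a: successors {b, c}; ~p there: b:F, c:F. ✗
b: successors {c}; ~p there: c:F. ✗
c: successors {a, c}; ~p there: a:F, c:F. ✗
Satisfying worlds: ∅.
So []~p fails at the other 3 worlds.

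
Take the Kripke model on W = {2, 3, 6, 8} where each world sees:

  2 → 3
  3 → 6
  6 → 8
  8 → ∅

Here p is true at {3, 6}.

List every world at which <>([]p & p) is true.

{2}

2: successors {3}; []p & p there: 3:T. ✓
3: successors {6}; []p & p there: 6:F. ✗
6: successors {8}; []p & p there: 8:F. ✗
8: no successors, so <>([]p & p) fails. ✗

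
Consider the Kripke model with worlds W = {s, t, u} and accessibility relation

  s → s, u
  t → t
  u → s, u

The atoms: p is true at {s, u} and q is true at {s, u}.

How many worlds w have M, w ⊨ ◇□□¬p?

1

s: successors {s, u}; □□¬p there: s:F, u:F. ✗
t: successors {t}; □□¬p there: t:T. ✓
u: successors {s, u}; □□¬p there: s:F, u:F. ✗
Satisfying worlds: {t}.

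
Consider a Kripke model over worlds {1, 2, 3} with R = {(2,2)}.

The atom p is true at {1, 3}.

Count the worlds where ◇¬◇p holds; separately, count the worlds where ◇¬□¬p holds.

For ◇¬◇p:
1: no successors, so ◇¬◇p fails. ✗
2: successors {2}; ¬◇p there: 2:T. ✓
3: no successors, so ◇¬◇p fails. ✗
— 1 world.
For ◇¬□¬p:
1: no successors, so ◇¬□¬p fails. ✗
2: successors {2}; ¬□¬p there: 2:F. ✗
3: no successors, so ◇¬□¬p fails. ✗
— 0 worlds.

1 and 0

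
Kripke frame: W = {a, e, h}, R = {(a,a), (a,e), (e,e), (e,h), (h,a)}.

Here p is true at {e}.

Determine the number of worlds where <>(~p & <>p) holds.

a: successors {a, e}; ~p & <>p there: a:T, e:F. ✓
e: successors {e, h}; ~p & <>p there: e:F, h:F. ✗
h: successors {a}; ~p & <>p there: a:T. ✓
Satisfying worlds: {a, h}.

2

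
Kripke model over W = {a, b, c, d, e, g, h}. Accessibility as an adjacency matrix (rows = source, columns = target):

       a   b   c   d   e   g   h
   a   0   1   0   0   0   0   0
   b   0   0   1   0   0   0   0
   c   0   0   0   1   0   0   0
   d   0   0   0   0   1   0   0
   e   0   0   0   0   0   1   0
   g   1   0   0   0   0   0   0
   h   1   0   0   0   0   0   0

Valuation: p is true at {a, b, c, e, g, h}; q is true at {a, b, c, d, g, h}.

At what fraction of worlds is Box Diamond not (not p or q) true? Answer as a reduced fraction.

a: successors {b}; Diamond not (not p or q) there: b:F. ✗
b: successors {c}; Diamond not (not p or q) there: c:F. ✗
c: successors {d}; Diamond not (not p or q) there: d:T. ✓
d: successors {e}; Diamond not (not p or q) there: e:F. ✗
e: successors {g}; Diamond not (not p or q) there: g:F. ✗
g: successors {a}; Diamond not (not p or q) there: a:F. ✗
h: successors {a}; Diamond not (not p or q) there: a:F. ✗
That's 1 of 7 worlds, so 1/7.

1/7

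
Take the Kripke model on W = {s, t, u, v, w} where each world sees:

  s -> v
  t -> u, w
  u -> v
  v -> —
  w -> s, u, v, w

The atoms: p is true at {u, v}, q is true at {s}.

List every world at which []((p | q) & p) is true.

s: successors {v}; (p | q) & p there: v:T. ✓
t: successors {u, w}; (p | q) & p there: u:T, w:F. ✗
u: successors {v}; (p | q) & p there: v:T. ✓
v: no successors, so []((p | q) & p) holds vacuously. ✓
w: successors {s, u, v, w}; (p | q) & p there: s:F, u:T, v:T, w:F. ✗

{s, u, v}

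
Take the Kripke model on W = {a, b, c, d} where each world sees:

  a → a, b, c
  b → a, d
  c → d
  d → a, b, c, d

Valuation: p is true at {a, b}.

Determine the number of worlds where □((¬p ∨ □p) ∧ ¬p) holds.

1

a: successors {a, b, c}; (¬p ∨ □p) ∧ ¬p there: a:F, b:F, c:T. ✗
b: successors {a, d}; (¬p ∨ □p) ∧ ¬p there: a:F, d:T. ✗
c: successors {d}; (¬p ∨ □p) ∧ ¬p there: d:T. ✓
d: successors {a, b, c, d}; (¬p ∨ □p) ∧ ¬p there: a:F, b:F, c:T, d:T. ✗
Satisfying worlds: {c}.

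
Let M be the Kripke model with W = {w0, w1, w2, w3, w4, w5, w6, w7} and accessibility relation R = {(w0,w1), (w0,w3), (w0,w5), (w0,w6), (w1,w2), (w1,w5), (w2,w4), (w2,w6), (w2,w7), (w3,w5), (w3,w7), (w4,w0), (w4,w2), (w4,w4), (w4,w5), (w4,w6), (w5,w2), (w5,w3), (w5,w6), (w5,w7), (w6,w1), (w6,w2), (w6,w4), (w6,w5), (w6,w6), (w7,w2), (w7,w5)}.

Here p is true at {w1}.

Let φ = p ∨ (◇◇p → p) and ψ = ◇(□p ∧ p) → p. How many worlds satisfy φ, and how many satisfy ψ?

3 and 8

For p ∨ (◇◇p → p):
w0: p is F, ◇◇p → p is F. ✗
w1: p is T, ◇◇p → p is T. ✓
w2: p is F, ◇◇p → p is F. ✗
w3: p is F, ◇◇p → p is T. ✓
w4: p is F, ◇◇p → p is F. ✗
w5: p is F, ◇◇p → p is F. ✗
w6: p is F, ◇◇p → p is F. ✗
w7: p is F, ◇◇p → p is T. ✓
— 3 worlds.
For ◇(□p ∧ p) → p:
w0: ◇(□p ∧ p) is F, p is F. ✓
w1: ◇(□p ∧ p) is F, p is T. ✓
w2: ◇(□p ∧ p) is F, p is F. ✓
w3: ◇(□p ∧ p) is F, p is F. ✓
w4: ◇(□p ∧ p) is F, p is F. ✓
w5: ◇(□p ∧ p) is F, p is F. ✓
w6: ◇(□p ∧ p) is F, p is F. ✓
w7: ◇(□p ∧ p) is F, p is F. ✓
— 8 worlds.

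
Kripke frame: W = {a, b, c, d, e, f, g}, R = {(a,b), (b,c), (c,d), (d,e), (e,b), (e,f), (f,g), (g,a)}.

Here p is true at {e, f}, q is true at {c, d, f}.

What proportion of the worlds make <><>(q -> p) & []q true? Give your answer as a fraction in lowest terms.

1/7

a: <><>(q -> p) is F, []q is F. ✗
b: <><>(q -> p) is F, []q is T. ✗
c: <><>(q -> p) is T, []q is T. ✓
d: <><>(q -> p) is T, []q is F. ✗
e: <><>(q -> p) is T, []q is F. ✗
f: <><>(q -> p) is T, []q is F. ✗
g: <><>(q -> p) is T, []q is F. ✗
That's 1 of 7 worlds, so 1/7.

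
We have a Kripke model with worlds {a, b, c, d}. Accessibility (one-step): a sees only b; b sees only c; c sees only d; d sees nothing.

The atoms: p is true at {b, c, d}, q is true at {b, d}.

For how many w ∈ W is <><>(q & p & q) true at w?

a: successors {b}; <>(q & p & q) there: b:F. ✗
b: successors {c}; <>(q & p & q) there: c:T. ✓
c: successors {d}; <>(q & p & q) there: d:F. ✗
d: no successors, so <><>(q & p & q) fails. ✗
Satisfying worlds: {b}.

1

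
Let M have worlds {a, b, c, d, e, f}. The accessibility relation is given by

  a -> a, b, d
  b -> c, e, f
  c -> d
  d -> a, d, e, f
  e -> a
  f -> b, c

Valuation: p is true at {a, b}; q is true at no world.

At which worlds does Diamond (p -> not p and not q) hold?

a: successors {a, b, d}; p -> not p and not q there: a:F, b:F, d:T. ✓
b: successors {c, e, f}; p -> not p and not q there: c:T, e:T, f:T. ✓
c: successors {d}; p -> not p and not q there: d:T. ✓
d: successors {a, d, e, f}; p -> not p and not q there: a:F, d:T, e:T, f:T. ✓
e: successors {a}; p -> not p and not q there: a:F. ✗
f: successors {b, c}; p -> not p and not q there: b:F, c:T. ✓

{a, b, c, d, f}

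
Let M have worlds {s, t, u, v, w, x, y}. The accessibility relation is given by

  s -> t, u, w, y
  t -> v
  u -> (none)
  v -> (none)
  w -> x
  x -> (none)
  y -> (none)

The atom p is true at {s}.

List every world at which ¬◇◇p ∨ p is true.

{s, t, u, v, w, x, y}

s: ¬◇◇p is T, p is T. ✓
t: ¬◇◇p is T, p is F. ✓
u: ¬◇◇p is T, p is F. ✓
v: ¬◇◇p is T, p is F. ✓
w: ¬◇◇p is T, p is F. ✓
x: ¬◇◇p is T, p is F. ✓
y: ¬◇◇p is T, p is F. ✓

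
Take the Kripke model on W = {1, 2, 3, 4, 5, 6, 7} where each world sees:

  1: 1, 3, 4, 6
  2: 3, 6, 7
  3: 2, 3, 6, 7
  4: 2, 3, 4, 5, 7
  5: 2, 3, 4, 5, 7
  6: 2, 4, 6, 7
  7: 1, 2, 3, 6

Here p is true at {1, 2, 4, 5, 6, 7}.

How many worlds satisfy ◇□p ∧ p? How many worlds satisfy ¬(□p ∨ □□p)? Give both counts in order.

4 and 6

For ◇□p ∧ p:
1: ◇□p is T, p is T. ✓
2: ◇□p is T, p is T. ✓
3: ◇□p is T, p is F. ✗
4: ◇□p is F, p is T. ✗
5: ◇□p is F, p is T. ✗
6: ◇□p is T, p is T. ✓
7: ◇□p is T, p is T. ✓
— 4 worlds.
For ¬(□p ∨ □□p):
1: □p ∨ □□p is F. ✓
2: □p ∨ □□p is F. ✓
3: □p ∨ □□p is F. ✓
4: □p ∨ □□p is F. ✓
5: □p ∨ □□p is F. ✓
6: □p ∨ □□p is T. ✗
7: □p ∨ □□p is F. ✓
— 6 worlds.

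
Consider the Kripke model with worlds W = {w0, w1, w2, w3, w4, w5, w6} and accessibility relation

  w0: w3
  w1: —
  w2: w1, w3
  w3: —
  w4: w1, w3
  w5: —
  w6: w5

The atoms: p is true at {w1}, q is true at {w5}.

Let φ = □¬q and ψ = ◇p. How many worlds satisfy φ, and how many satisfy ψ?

6 and 2

For □¬q:
w0: successors {w3}; ¬q there: w3:T. ✓
w1: no successors, so □¬q holds vacuously. ✓
w2: successors {w1, w3}; ¬q there: w1:T, w3:T. ✓
w3: no successors, so □¬q holds vacuously. ✓
w4: successors {w1, w3}; ¬q there: w1:T, w3:T. ✓
w5: no successors, so □¬q holds vacuously. ✓
w6: successors {w5}; ¬q there: w5:F. ✗
— 6 worlds.
For ◇p:
w0: successors {w3}; p there: w3:F. ✗
w1: no successors, so ◇p fails. ✗
w2: successors {w1, w3}; p there: w1:T, w3:F. ✓
w3: no successors, so ◇p fails. ✗
w4: successors {w1, w3}; p there: w1:T, w3:F. ✓
w5: no successors, so ◇p fails. ✗
w6: successors {w5}; p there: w5:F. ✗
— 2 worlds.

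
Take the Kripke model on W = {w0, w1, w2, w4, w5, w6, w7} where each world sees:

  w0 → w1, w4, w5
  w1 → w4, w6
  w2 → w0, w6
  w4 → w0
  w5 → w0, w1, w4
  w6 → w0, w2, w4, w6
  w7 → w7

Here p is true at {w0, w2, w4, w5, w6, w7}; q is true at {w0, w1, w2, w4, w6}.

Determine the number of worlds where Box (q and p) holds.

w0: successors {w1, w4, w5}; q and p there: w1:F, w4:T, w5:F. ✗
w1: successors {w4, w6}; q and p there: w4:T, w6:T. ✓
w2: successors {w0, w6}; q and p there: w0:T, w6:T. ✓
w4: successors {w0}; q and p there: w0:T. ✓
w5: successors {w0, w1, w4}; q and p there: w0:T, w1:F, w4:T. ✗
w6: successors {w0, w2, w4, w6}; q and p there: w0:T, w2:T, w4:T, w6:T. ✓
w7: successors {w7}; q and p there: w7:F. ✗
Satisfying worlds: {w1, w2, w4, w6}.

4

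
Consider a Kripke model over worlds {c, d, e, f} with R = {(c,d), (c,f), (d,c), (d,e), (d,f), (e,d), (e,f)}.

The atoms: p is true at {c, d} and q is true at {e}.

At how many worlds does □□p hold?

1

c: successors {d, f}; □p there: d:F, f:T. ✗
d: successors {c, e, f}; □p there: c:F, e:F, f:T. ✗
e: successors {d, f}; □p there: d:F, f:T. ✗
f: no successors, so □□p holds vacuously. ✓
Satisfying worlds: {f}.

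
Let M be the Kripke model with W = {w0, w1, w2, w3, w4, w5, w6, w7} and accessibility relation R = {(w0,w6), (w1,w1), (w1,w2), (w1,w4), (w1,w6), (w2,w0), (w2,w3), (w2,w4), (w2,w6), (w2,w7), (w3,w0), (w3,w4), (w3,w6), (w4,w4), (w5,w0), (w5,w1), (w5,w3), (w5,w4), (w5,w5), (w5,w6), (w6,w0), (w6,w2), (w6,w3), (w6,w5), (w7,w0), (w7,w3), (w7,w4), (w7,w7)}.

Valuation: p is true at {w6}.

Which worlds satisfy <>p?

w0: successors {w6}; p there: w6:T. ✓
w1: successors {w1, w2, w4, w6}; p there: w1:F, w2:F, w4:F, w6:T. ✓
w2: successors {w0, w3, w4, w6, w7}; p there: w0:F, w3:F, w4:F, w6:T, w7:F. ✓
w3: successors {w0, w4, w6}; p there: w0:F, w4:F, w6:T. ✓
w4: successors {w4}; p there: w4:F. ✗
w5: successors {w0, w1, w3, w4, w5, w6}; p there: w0:F, w1:F, w3:F, w4:F, w5:F, w6:T. ✓
w6: successors {w0, w2, w3, w5}; p there: w0:F, w2:F, w3:F, w5:F. ✗
w7: successors {w0, w3, w4, w7}; p there: w0:F, w3:F, w4:F, w7:F. ✗

{w0, w1, w2, w3, w5}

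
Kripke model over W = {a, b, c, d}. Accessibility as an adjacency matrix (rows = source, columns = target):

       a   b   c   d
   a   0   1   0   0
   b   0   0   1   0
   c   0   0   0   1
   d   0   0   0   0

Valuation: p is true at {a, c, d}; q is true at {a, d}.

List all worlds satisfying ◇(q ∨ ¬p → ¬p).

a: successors {b}; q ∨ ¬p → ¬p there: b:T. ✓
b: successors {c}; q ∨ ¬p → ¬p there: c:T. ✓
c: successors {d}; q ∨ ¬p → ¬p there: d:F. ✗
d: no successors, so ◇(q ∨ ¬p → ¬p) fails. ✗

{a, b}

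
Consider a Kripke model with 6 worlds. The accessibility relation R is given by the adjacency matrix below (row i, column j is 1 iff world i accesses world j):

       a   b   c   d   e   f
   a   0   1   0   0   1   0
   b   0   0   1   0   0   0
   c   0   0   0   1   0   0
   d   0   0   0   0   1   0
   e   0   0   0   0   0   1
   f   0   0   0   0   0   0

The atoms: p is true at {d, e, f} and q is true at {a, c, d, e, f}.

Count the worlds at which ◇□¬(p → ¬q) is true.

a: successors {b, e}; □¬(p → ¬q) there: b:F, e:T. ✓
b: successors {c}; □¬(p → ¬q) there: c:T. ✓
c: successors {d}; □¬(p → ¬q) there: d:T. ✓
d: successors {e}; □¬(p → ¬q) there: e:T. ✓
e: successors {f}; □¬(p → ¬q) there: f:T. ✓
f: no successors, so ◇□¬(p → ¬q) fails. ✗
Satisfying worlds: {a, b, c, d, e}.

5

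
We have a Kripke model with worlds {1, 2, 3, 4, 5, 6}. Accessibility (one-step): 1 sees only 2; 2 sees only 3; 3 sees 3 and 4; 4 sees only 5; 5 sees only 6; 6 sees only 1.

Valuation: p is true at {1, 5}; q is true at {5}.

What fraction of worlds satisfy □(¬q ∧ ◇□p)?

1/6

1: successors {2}; ¬q ∧ ◇□p there: 2:F. ✗
2: successors {3}; ¬q ∧ ◇□p there: 3:T. ✓
3: successors {3, 4}; ¬q ∧ ◇□p there: 3:T, 4:F. ✗
4: successors {5}; ¬q ∧ ◇□p there: 5:F. ✗
5: successors {6}; ¬q ∧ ◇□p there: 6:F. ✗
6: successors {1}; ¬q ∧ ◇□p there: 1:F. ✗
That's 1 of 6 worlds, so 1/6.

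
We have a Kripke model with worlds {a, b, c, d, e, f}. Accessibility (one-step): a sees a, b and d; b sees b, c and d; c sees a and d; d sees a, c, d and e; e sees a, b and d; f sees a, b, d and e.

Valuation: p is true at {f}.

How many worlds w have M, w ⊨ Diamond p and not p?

a: Diamond p is F, not p is T. ✗
b: Diamond p is F, not p is T. ✗
c: Diamond p is F, not p is T. ✗
d: Diamond p is F, not p is T. ✗
e: Diamond p is F, not p is T. ✗
f: Diamond p is F, not p is F. ✗
Satisfying worlds: ∅.

0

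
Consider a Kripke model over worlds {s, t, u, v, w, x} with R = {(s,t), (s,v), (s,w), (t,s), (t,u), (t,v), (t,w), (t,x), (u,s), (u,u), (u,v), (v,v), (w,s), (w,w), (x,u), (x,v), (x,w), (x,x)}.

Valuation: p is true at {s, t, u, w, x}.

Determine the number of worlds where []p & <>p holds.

s: []p is F, <>p is T. ✗
t: []p is F, <>p is T. ✗
u: []p is F, <>p is T. ✗
v: []p is F, <>p is F. ✗
w: []p is T, <>p is T. ✓
x: []p is F, <>p is T. ✗
Satisfying worlds: {w}.

1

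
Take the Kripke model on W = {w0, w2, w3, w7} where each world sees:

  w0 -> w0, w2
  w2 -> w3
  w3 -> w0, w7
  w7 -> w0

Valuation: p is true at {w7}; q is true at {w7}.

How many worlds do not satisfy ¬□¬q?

w0: □¬q is T. ✗
w2: □¬q is T. ✗
w3: □¬q is F. ✓
w7: □¬q is T. ✗
Satisfying worlds: {w3}.
So ¬□¬q fails at the other 3 worlds.

3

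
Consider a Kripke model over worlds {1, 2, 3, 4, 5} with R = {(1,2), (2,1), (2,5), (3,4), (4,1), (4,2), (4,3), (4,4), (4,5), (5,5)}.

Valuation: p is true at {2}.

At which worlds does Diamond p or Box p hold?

{1, 4}

1: Diamond p is T, Box p is T. ✓
2: Diamond p is F, Box p is F. ✗
3: Diamond p is F, Box p is F. ✗
4: Diamond p is T, Box p is F. ✓
5: Diamond p is F, Box p is F. ✗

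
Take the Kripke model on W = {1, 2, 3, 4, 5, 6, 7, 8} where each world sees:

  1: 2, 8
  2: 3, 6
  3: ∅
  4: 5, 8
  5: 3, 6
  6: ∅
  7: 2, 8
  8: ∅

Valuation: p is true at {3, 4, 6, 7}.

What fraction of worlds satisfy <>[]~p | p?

7/8

1: <>[]~p is T, p is F. ✓
2: <>[]~p is T, p is F. ✓
3: <>[]~p is F, p is T. ✓
4: <>[]~p is T, p is T. ✓
5: <>[]~p is T, p is F. ✓
6: <>[]~p is F, p is T. ✓
7: <>[]~p is T, p is T. ✓
8: <>[]~p is F, p is F. ✗
That's 7 of 8 worlds, so 7/8.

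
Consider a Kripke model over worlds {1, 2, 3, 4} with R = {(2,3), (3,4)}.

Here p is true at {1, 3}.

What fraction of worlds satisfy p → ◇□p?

3/4

1: p is T, ◇□p is F. ✗
2: p is F, ◇□p is F. ✓
3: p is T, ◇□p is T. ✓
4: p is F, ◇□p is F. ✓
That's 3 of 4 worlds, so 3/4.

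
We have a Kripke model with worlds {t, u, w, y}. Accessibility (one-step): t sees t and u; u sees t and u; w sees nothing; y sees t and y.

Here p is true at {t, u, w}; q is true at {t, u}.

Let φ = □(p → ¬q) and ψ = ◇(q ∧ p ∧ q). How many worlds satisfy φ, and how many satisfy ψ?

1 and 3

For □(p → ¬q):
t: successors {t, u}; p → ¬q there: t:F, u:F. ✗
u: successors {t, u}; p → ¬q there: t:F, u:F. ✗
w: no successors, so □(p → ¬q) holds vacuously. ✓
y: successors {t, y}; p → ¬q there: t:F, y:T. ✗
— 1 world.
For ◇(q ∧ p ∧ q):
t: successors {t, u}; q ∧ p ∧ q there: t:T, u:T. ✓
u: successors {t, u}; q ∧ p ∧ q there: t:T, u:T. ✓
w: no successors, so ◇(q ∧ p ∧ q) fails. ✗
y: successors {t, y}; q ∧ p ∧ q there: t:T, y:F. ✓
— 3 worlds.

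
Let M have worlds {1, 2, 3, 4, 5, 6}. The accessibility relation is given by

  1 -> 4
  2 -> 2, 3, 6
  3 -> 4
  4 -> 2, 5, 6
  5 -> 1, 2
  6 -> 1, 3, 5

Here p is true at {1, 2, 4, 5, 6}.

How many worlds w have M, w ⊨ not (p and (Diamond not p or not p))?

4

1: p and (Diamond not p or not p) is F. ✓
2: p and (Diamond not p or not p) is T. ✗
3: p and (Diamond not p or not p) is F. ✓
4: p and (Diamond not p or not p) is F. ✓
5: p and (Diamond not p or not p) is F. ✓
6: p and (Diamond not p or not p) is T. ✗
Satisfying worlds: {1, 3, 4, 5}.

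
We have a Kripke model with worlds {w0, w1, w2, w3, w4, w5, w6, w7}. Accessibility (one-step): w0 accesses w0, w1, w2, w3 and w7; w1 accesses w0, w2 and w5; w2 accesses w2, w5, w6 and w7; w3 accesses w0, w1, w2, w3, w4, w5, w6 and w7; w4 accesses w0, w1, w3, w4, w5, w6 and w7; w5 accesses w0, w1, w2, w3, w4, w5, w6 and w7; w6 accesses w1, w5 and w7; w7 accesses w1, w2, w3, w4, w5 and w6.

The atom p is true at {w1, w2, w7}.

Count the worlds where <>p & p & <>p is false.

5

w0: <>p & p is F, <>p is T. ✗
w1: <>p & p is T, <>p is T. ✓
w2: <>p & p is T, <>p is T. ✓
w3: <>p & p is F, <>p is T. ✗
w4: <>p & p is F, <>p is T. ✗
w5: <>p & p is F, <>p is T. ✗
w6: <>p & p is F, <>p is T. ✗
w7: <>p & p is T, <>p is T. ✓
Satisfying worlds: {w1, w2, w7}.
So <>p & p & <>p fails at the other 5 worlds.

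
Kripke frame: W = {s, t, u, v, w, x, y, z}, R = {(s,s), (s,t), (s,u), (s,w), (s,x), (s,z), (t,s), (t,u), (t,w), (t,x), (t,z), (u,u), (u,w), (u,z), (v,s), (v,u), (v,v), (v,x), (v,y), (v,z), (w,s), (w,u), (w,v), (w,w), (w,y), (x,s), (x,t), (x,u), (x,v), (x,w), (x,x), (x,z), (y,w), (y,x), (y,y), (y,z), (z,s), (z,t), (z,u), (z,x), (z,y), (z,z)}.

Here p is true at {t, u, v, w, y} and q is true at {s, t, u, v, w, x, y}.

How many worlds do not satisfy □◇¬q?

s: successors {s, t, u, w, x, z}; ◇¬q there: s:T, t:T, u:T, w:F, x:T, z:T. ✗
t: successors {s, u, w, x, z}; ◇¬q there: s:T, u:T, w:F, x:T, z:T. ✗
u: successors {u, w, z}; ◇¬q there: u:T, w:F, z:T. ✗
v: successors {s, u, v, x, y, z}; ◇¬q there: s:T, u:T, v:T, x:T, y:T, z:T. ✓
w: successors {s, u, v, w, y}; ◇¬q there: s:T, u:T, v:T, w:F, y:T. ✗
x: successors {s, t, u, v, w, x, z}; ◇¬q there: s:T, t:T, u:T, v:T, w:F, x:T, z:T. ✗
y: successors {w, x, y, z}; ◇¬q there: w:F, x:T, y:T, z:T. ✗
z: successors {s, t, u, x, y, z}; ◇¬q there: s:T, t:T, u:T, x:T, y:T, z:T. ✓
Satisfying worlds: {v, z}.
So □◇¬q fails at the other 6 worlds.

6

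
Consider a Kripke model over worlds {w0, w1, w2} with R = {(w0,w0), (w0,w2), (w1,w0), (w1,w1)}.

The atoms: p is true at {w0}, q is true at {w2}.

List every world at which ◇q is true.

w0: successors {w0, w2}; q there: w0:F, w2:T. ✓
w1: successors {w0, w1}; q there: w0:F, w1:F. ✗
w2: no successors, so ◇q fails. ✗

{w0}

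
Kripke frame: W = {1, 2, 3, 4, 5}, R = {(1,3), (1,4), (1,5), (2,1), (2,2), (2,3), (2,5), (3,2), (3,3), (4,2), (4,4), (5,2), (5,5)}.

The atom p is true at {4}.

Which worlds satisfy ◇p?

{1, 4}

1: successors {3, 4, 5}; p there: 3:F, 4:T, 5:F. ✓
2: successors {1, 2, 3, 5}; p there: 1:F, 2:F, 3:F, 5:F. ✗
3: successors {2, 3}; p there: 2:F, 3:F. ✗
4: successors {2, 4}; p there: 2:F, 4:T. ✓
5: successors {2, 5}; p there: 2:F, 5:F. ✗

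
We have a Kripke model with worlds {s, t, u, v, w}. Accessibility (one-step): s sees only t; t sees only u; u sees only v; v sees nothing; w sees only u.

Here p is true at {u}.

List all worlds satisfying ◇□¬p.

{t, u, w}

s: successors {t}; □¬p there: t:F. ✗
t: successors {u}; □¬p there: u:T. ✓
u: successors {v}; □¬p there: v:T. ✓
v: no successors, so ◇□¬p fails. ✗
w: successors {u}; □¬p there: u:T. ✓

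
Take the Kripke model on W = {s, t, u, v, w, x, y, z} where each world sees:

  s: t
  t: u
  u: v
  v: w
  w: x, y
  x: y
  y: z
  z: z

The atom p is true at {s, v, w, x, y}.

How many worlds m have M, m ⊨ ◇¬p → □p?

4

s: ◇¬p is T, □p is F. ✗
t: ◇¬p is T, □p is F. ✗
u: ◇¬p is F, □p is T. ✓
v: ◇¬p is F, □p is T. ✓
w: ◇¬p is F, □p is T. ✓
x: ◇¬p is F, □p is T. ✓
y: ◇¬p is T, □p is F. ✗
z: ◇¬p is T, □p is F. ✗
Satisfying worlds: {u, v, w, x}.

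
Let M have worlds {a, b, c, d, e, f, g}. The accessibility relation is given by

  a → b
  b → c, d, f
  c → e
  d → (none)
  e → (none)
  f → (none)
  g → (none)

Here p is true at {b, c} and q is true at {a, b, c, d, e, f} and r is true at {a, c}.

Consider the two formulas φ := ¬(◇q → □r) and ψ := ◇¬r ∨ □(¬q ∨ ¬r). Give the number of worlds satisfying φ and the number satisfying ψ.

3 and 7

For ¬(◇q → □r):
a: ◇q → □r is F. ✓
b: ◇q → □r is F. ✓
c: ◇q → □r is F. ✓
d: ◇q → □r is T. ✗
e: ◇q → □r is T. ✗
f: ◇q → □r is T. ✗
g: ◇q → □r is T. ✗
— 3 worlds.
For ◇¬r ∨ □(¬q ∨ ¬r):
a: ◇¬r is T, □(¬q ∨ ¬r) is T. ✓
b: ◇¬r is T, □(¬q ∨ ¬r) is F. ✓
c: ◇¬r is T, □(¬q ∨ ¬r) is T. ✓
d: ◇¬r is F, □(¬q ∨ ¬r) is T. ✓
e: ◇¬r is F, □(¬q ∨ ¬r) is T. ✓
f: ◇¬r is F, □(¬q ∨ ¬r) is T. ✓
g: ◇¬r is F, □(¬q ∨ ¬r) is T. ✓
— 7 worlds.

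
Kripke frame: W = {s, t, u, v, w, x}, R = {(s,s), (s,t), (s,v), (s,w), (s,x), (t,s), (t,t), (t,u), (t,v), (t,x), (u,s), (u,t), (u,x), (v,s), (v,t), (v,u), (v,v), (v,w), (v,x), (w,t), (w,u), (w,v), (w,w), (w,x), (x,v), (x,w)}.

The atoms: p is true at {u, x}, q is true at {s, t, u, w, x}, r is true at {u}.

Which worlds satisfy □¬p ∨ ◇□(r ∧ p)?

s: □¬p is F, ◇□(r ∧ p) is F. ✗
t: □¬p is F, ◇□(r ∧ p) is F. ✗
u: □¬p is F, ◇□(r ∧ p) is F. ✗
v: □¬p is F, ◇□(r ∧ p) is F. ✗
w: □¬p is F, ◇□(r ∧ p) is F. ✗
x: □¬p is T, ◇□(r ∧ p) is F. ✓

{x}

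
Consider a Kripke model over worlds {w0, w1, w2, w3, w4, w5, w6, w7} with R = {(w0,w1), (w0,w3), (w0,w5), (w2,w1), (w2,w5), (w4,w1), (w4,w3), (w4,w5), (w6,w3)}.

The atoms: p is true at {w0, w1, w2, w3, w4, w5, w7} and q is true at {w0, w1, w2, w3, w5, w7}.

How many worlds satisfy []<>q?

w0: successors {w1, w3, w5}; <>q there: w1:F, w3:F, w5:F. ✗
w1: no successors, so []<>q holds vacuously. ✓
w2: successors {w1, w5}; <>q there: w1:F, w5:F. ✗
w3: no successors, so []<>q holds vacuously. ✓
w4: successors {w1, w3, w5}; <>q there: w1:F, w3:F, w5:F. ✗
w5: no successors, so []<>q holds vacuously. ✓
w6: successors {w3}; <>q there: w3:F. ✗
w7: no successors, so []<>q holds vacuously. ✓
Satisfying worlds: {w1, w3, w5, w7}.

4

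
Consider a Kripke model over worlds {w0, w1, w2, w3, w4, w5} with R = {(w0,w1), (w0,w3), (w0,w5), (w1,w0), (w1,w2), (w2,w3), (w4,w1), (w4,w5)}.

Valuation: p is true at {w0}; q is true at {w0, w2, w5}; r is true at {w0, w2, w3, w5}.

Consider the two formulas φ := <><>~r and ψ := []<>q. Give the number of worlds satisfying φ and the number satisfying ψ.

For <><>~r:
w0: successors {w1, w3, w5}; <>~r there: w1:F, w3:F, w5:F. ✗
w1: successors {w0, w2}; <>~r there: w0:T, w2:F. ✓
w2: successors {w3}; <>~r there: w3:F. ✗
w3: no successors, so <><>~r fails. ✗
w4: successors {w1, w5}; <>~r there: w1:F, w5:F. ✗
w5: no successors, so <><>~r fails. ✗
— 1 world.
For []<>q:
w0: successors {w1, w3, w5}; <>q there: w1:T, w3:F, w5:F. ✗
w1: successors {w0, w2}; <>q there: w0:T, w2:F. ✗
w2: successors {w3}; <>q there: w3:F. ✗
w3: no successors, so []<>q holds vacuously. ✓
w4: successors {w1, w5}; <>q there: w1:T, w5:F. ✗
w5: no successors, so []<>q holds vacuously. ✓
— 2 worlds.

1 and 2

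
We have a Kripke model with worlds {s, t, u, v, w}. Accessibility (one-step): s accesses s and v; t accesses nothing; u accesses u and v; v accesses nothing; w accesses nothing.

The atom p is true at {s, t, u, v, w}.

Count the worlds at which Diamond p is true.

2

s: successors {s, v}; p there: s:T, v:T. ✓
t: no successors, so Diamond p fails. ✗
u: successors {u, v}; p there: u:T, v:T. ✓
v: no successors, so Diamond p fails. ✗
w: no successors, so Diamond p fails. ✗
Satisfying worlds: {s, u}.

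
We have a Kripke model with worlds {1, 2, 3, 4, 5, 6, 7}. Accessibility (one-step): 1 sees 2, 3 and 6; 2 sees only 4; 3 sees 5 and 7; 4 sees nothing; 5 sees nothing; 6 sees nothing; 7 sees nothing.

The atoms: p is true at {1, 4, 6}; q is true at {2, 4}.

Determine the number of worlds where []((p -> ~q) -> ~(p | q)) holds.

1: successors {2, 3, 6}; (p -> ~q) -> ~(p | q) there: 2:F, 3:T, 6:F. ✗
2: successors {4}; (p -> ~q) -> ~(p | q) there: 4:T. ✓
3: successors {5, 7}; (p -> ~q) -> ~(p | q) there: 5:T, 7:T. ✓
4: no successors, so []((p -> ~q) -> ~(p | q)) holds vacuously. ✓
5: no successors, so []((p -> ~q) -> ~(p | q)) holds vacuously. ✓
6: no successors, so []((p -> ~q) -> ~(p | q)) holds vacuously. ✓
7: no successors, so []((p -> ~q) -> ~(p | q)) holds vacuously. ✓
Satisfying worlds: {2, 3, 4, 5, 6, 7}.

6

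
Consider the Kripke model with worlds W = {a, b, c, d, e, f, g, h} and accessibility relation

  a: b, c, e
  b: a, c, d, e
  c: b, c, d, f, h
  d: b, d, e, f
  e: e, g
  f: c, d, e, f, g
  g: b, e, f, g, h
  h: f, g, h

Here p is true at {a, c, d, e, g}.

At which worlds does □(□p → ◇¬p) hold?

a: successors {b, c, e}; □p → ◇¬p there: b:F, c:T, e:F. ✗
b: successors {a, c, d, e}; □p → ◇¬p there: a:T, c:T, d:T, e:F. ✗
c: successors {b, c, d, f, h}; □p → ◇¬p there: b:F, c:T, d:T, f:T, h:T. ✗
d: successors {b, d, e, f}; □p → ◇¬p there: b:F, d:T, e:F, f:T. ✗
e: successors {e, g}; □p → ◇¬p there: e:F, g:T. ✗
f: successors {c, d, e, f, g}; □p → ◇¬p there: c:T, d:T, e:F, f:T, g:T. ✗
g: successors {b, e, f, g, h}; □p → ◇¬p there: b:F, e:F, f:T, g:T, h:T. ✗
h: successors {f, g, h}; □p → ◇¬p there: f:T, g:T, h:T. ✓

{h}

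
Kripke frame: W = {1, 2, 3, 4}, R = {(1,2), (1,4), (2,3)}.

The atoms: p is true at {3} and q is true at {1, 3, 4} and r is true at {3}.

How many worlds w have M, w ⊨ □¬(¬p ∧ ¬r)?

1: successors {2, 4}; ¬(¬p ∧ ¬r) there: 2:F, 4:F. ✗
2: successors {3}; ¬(¬p ∧ ¬r) there: 3:T. ✓
3: no successors, so □¬(¬p ∧ ¬r) holds vacuously. ✓
4: no successors, so □¬(¬p ∧ ¬r) holds vacuously. ✓
Satisfying worlds: {2, 3, 4}.

3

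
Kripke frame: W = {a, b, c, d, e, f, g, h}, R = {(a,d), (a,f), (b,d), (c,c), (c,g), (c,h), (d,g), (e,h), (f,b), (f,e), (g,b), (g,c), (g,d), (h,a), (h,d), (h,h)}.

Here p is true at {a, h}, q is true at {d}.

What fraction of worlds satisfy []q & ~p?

1/8

a: []q is F, ~p is F. ✗
b: []q is T, ~p is T. ✓
c: []q is F, ~p is T. ✗
d: []q is F, ~p is T. ✗
e: []q is F, ~p is T. ✗
f: []q is F, ~p is T. ✗
g: []q is F, ~p is T. ✗
h: []q is F, ~p is F. ✗
That's 1 of 8 worlds, so 1/8.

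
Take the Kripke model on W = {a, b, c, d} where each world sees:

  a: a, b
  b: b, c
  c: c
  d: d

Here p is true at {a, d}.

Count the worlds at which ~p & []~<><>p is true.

2

a: ~p is F, []~<><>p is F. ✗
b: ~p is T, []~<><>p is T. ✓
c: ~p is T, []~<><>p is T. ✓
d: ~p is F, []~<><>p is F. ✗
Satisfying worlds: {b, c}.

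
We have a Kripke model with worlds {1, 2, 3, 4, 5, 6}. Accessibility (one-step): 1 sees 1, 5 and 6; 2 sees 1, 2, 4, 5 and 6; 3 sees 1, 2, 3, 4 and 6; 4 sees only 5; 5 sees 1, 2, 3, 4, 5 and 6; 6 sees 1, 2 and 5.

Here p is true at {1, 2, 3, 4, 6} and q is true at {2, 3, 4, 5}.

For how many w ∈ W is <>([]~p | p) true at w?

5

1: successors {1, 5, 6}; []~p | p there: 1:T, 5:F, 6:T. ✓
2: successors {1, 2, 4, 5, 6}; []~p | p there: 1:T, 2:T, 4:T, 5:F, 6:T. ✓
3: successors {1, 2, 3, 4, 6}; []~p | p there: 1:T, 2:T, 3:T, 4:T, 6:T. ✓
4: successors {5}; []~p | p there: 5:F. ✗
5: successors {1, 2, 3, 4, 5, 6}; []~p | p there: 1:T, 2:T, 3:T, 4:T, 5:F, 6:T. ✓
6: successors {1, 2, 5}; []~p | p there: 1:T, 2:T, 5:F. ✓
Satisfying worlds: {1, 2, 3, 5, 6}.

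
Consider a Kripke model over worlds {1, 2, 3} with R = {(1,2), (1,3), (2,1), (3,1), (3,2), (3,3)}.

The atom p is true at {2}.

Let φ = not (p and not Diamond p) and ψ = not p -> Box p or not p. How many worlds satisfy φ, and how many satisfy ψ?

For not (p and not Diamond p):
1: p and not Diamond p is F. ✓
2: p and not Diamond p is T. ✗
3: p and not Diamond p is F. ✓
— 2 worlds.
For not p -> Box p or not p:
1: not p is T, Box p or not p is T. ✓
2: not p is F, Box p or not p is F. ✓
3: not p is T, Box p or not p is T. ✓
— 3 worlds.

2 and 3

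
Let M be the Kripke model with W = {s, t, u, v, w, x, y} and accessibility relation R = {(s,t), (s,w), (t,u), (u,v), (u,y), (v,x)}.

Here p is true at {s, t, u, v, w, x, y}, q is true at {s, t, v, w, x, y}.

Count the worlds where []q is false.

1

s: successors {t, w}; q there: t:T, w:T. ✓
t: successors {u}; q there: u:F. ✗
u: successors {v, y}; q there: v:T, y:T. ✓
v: successors {x}; q there: x:T. ✓
w: no successors, so []q holds vacuously. ✓
x: no successors, so []q holds vacuously. ✓
y: no successors, so []q holds vacuously. ✓
Satisfying worlds: {s, u, v, w, x, y}.
So []q fails at the other 1 world.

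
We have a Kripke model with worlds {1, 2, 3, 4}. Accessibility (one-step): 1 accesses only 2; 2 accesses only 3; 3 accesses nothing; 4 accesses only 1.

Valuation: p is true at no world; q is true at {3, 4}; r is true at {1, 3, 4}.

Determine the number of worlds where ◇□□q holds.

1: successors {2}; □□q there: 2:T. ✓
2: successors {3}; □□q there: 3:T. ✓
3: no successors, so ◇□□q fails. ✗
4: successors {1}; □□q there: 1:T. ✓
Satisfying worlds: {1, 2, 4}.

3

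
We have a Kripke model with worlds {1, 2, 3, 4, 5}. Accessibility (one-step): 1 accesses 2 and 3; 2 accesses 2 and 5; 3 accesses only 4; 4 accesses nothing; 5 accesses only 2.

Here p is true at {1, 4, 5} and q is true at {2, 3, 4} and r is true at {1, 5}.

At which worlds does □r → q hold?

1: □r is F, q is F. ✓
2: □r is F, q is T. ✓
3: □r is F, q is T. ✓
4: □r is T, q is T. ✓
5: □r is F, q is F. ✓

{1, 2, 3, 4, 5}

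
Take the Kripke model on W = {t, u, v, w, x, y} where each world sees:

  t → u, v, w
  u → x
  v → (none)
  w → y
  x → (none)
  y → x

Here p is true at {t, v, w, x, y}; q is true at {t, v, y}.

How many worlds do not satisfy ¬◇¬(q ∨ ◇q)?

3

t: ◇¬(q ∨ ◇q) is T. ✗
u: ◇¬(q ∨ ◇q) is T. ✗
v: ◇¬(q ∨ ◇q) is F. ✓
w: ◇¬(q ∨ ◇q) is F. ✓
x: ◇¬(q ∨ ◇q) is F. ✓
y: ◇¬(q ∨ ◇q) is T. ✗
Satisfying worlds: {v, w, x}.
So ¬◇¬(q ∨ ◇q) fails at the other 3 worlds.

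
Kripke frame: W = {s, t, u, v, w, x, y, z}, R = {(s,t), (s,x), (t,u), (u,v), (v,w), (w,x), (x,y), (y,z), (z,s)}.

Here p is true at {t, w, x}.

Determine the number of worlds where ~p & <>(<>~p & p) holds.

1

s: ~p is T, <>(<>~p & p) is T. ✓
t: ~p is F, <>(<>~p & p) is F. ✗
u: ~p is T, <>(<>~p & p) is F. ✗
v: ~p is T, <>(<>~p & p) is F. ✗
w: ~p is F, <>(<>~p & p) is T. ✗
x: ~p is F, <>(<>~p & p) is F. ✗
y: ~p is T, <>(<>~p & p) is F. ✗
z: ~p is T, <>(<>~p & p) is F. ✗
Satisfying worlds: {s}.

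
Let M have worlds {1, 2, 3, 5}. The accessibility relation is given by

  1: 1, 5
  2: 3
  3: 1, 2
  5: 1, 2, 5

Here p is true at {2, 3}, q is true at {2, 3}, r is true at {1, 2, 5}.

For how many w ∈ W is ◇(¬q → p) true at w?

1: successors {1, 5}; ¬q → p there: 1:F, 5:F. ✗
2: successors {3}; ¬q → p there: 3:T. ✓
3: successors {1, 2}; ¬q → p there: 1:F, 2:T. ✓
5: successors {1, 2, 5}; ¬q → p there: 1:F, 2:T, 5:F. ✓
Satisfying worlds: {2, 3, 5}.

3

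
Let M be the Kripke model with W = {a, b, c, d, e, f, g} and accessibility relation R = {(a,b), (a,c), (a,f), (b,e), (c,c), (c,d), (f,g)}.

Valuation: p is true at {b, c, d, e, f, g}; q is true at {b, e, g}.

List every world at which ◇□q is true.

{a, b, c, f}

a: successors {b, c, f}; □q there: b:T, c:F, f:T. ✓
b: successors {e}; □q there: e:T. ✓
c: successors {c, d}; □q there: c:F, d:T. ✓
d: no successors, so ◇□q fails. ✗
e: no successors, so ◇□q fails. ✗
f: successors {g}; □q there: g:T. ✓
g: no successors, so ◇□q fails. ✗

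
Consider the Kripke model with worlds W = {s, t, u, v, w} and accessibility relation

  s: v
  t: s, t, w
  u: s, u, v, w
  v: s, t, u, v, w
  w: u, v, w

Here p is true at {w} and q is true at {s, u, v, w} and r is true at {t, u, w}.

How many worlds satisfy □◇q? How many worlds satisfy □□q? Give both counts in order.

5 and 0

For □◇q:
s: successors {v}; ◇q there: v:T. ✓
t: successors {s, t, w}; ◇q there: s:T, t:T, w:T. ✓
u: successors {s, u, v, w}; ◇q there: s:T, u:T, v:T, w:T. ✓
v: successors {s, t, u, v, w}; ◇q there: s:T, t:T, u:T, v:T, w:T. ✓
w: successors {u, v, w}; ◇q there: u:T, v:T, w:T. ✓
— 5 worlds.
For □□q:
s: successors {v}; □q there: v:F. ✗
t: successors {s, t, w}; □q there: s:T, t:F, w:T. ✗
u: successors {s, u, v, w}; □q there: s:T, u:T, v:F, w:T. ✗
v: successors {s, t, u, v, w}; □q there: s:T, t:F, u:T, v:F, w:T. ✗
w: successors {u, v, w}; □q there: u:T, v:F, w:T. ✗
— 0 worlds.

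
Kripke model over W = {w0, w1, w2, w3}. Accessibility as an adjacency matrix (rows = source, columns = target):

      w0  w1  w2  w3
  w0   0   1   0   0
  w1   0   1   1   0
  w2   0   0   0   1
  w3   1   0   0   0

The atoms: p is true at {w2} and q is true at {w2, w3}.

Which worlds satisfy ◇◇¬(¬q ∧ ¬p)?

w0: successors {w1}; ◇¬(¬q ∧ ¬p) there: w1:T. ✓
w1: successors {w1, w2}; ◇¬(¬q ∧ ¬p) there: w1:T, w2:T. ✓
w2: successors {w3}; ◇¬(¬q ∧ ¬p) there: w3:F. ✗
w3: successors {w0}; ◇¬(¬q ∧ ¬p) there: w0:F. ✗

{w0, w1}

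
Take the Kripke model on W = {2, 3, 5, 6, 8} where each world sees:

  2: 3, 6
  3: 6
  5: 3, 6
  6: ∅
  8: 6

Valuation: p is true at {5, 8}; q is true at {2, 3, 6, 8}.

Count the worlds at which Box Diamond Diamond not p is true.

1

2: successors {3, 6}; Diamond Diamond not p there: 3:F, 6:F. ✗
3: successors {6}; Diamond Diamond not p there: 6:F. ✗
5: successors {3, 6}; Diamond Diamond not p there: 3:F, 6:F. ✗
6: no successors, so Box Diamond Diamond not p holds vacuously. ✓
8: successors {6}; Diamond Diamond not p there: 6:F. ✗
Satisfying worlds: {6}.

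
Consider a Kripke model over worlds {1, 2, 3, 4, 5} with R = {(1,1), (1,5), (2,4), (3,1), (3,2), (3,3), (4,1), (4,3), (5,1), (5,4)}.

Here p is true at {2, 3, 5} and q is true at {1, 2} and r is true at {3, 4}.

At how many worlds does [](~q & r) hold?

1: successors {1, 5}; ~q & r there: 1:F, 5:F. ✗
2: successors {4}; ~q & r there: 4:T. ✓
3: successors {1, 2, 3}; ~q & r there: 1:F, 2:F, 3:T. ✗
4: successors {1, 3}; ~q & r there: 1:F, 3:T. ✗
5: successors {1, 4}; ~q & r there: 1:F, 4:T. ✗
Satisfying worlds: {2}.

1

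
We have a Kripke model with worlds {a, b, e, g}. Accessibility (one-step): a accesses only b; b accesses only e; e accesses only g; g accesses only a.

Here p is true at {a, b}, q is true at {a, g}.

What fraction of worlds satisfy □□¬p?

a: successors {b}; □¬p there: b:T. ✓
b: successors {e}; □¬p there: e:T. ✓
e: successors {g}; □¬p there: g:F. ✗
g: successors {a}; □¬p there: a:F. ✗
That's 2 of 4 worlds, so 2/4 = 1/2.

1/2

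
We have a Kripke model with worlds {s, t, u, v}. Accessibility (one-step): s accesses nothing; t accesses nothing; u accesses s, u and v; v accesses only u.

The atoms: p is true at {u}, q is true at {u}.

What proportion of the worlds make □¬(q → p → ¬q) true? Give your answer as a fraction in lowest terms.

3/4

s: no successors, so □¬(q → p → ¬q) holds vacuously. ✓
t: no successors, so □¬(q → p → ¬q) holds vacuously. ✓
u: successors {s, u, v}; ¬(q → p → ¬q) there: s:F, u:T, v:F. ✗
v: successors {u}; ¬(q → p → ¬q) there: u:T. ✓
That's 3 of 4 worlds, so 3/4.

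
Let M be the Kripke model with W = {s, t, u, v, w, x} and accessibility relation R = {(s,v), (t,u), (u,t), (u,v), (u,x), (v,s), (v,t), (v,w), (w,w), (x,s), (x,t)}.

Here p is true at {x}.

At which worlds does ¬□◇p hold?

{s, u, v, w, x}

s: □◇p is F. ✓
t: □◇p is T. ✗
u: □◇p is F. ✓
v: □◇p is F. ✓
w: □◇p is F. ✓
x: □◇p is F. ✓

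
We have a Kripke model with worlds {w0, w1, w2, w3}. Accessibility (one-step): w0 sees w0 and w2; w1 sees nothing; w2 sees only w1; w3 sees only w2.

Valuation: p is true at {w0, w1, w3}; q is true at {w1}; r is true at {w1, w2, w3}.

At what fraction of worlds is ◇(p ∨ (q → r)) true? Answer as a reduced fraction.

3/4

w0: successors {w0, w2}; p ∨ (q → r) there: w0:T, w2:T. ✓
w1: no successors, so ◇(p ∨ (q → r)) fails. ✗
w2: successors {w1}; p ∨ (q → r) there: w1:T. ✓
w3: successors {w2}; p ∨ (q → r) there: w2:T. ✓
That's 3 of 4 worlds, so 3/4.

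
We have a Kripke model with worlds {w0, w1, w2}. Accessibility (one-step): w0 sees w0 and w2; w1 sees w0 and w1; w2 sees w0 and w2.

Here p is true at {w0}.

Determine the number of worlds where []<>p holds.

w0: successors {w0, w2}; <>p there: w0:T, w2:T. ✓
w1: successors {w0, w1}; <>p there: w0:T, w1:T. ✓
w2: successors {w0, w2}; <>p there: w0:T, w2:T. ✓
Satisfying worlds: {w0, w1, w2}.

3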